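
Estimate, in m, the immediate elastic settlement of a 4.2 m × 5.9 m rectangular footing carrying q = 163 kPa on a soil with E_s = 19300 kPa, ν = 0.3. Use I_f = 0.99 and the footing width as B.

S_e ≈ 0.032 m

Immediate (elastic) settlement: S_e = q·B·(1−ν²)/E_s · I_f.
S_e = 163 × 4.2 × (1 − 0.3²) / 19300 × 0.99
    = 163 × 4.2 × 0.91 / 19300 × 0.99
    = 0.03196 m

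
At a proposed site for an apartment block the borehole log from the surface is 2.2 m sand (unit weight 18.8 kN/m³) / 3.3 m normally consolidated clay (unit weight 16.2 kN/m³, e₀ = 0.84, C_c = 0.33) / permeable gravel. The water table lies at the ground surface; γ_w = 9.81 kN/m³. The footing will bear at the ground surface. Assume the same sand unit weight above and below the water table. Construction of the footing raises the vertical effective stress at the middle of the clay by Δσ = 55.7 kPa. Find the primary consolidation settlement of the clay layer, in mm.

S_c ≈ 268 mm

Mid-depth of clay below the ground surface: z = 2.2 + 3.3/2 = 3.85 m.
Total vertical stress at mid-clay: σ_v = 18.8×2.2 + 16.2×1.65 = 68.09 kPa.
Pore pressure: u = 9.81×(3.85 − 0) = 37.769 kPa.
Initial effective stress: σ'_0 = σ_v − u = 68.09 − 37.769 = 30.321 kPa.
Final effective stress: σ'_f = σ'_0 + Δσ = 30.321 + 55.7 = 86.021 kPa.
Normally consolidated clay, so the full stress increment lies on the virgin compression line:
S_c = C_c·H/(1+e₀)·log₁₀(σ'_f/σ'_0) = 0.33×3.3/(1+0.84)×log₁₀(86.021/30.321)
    = 0.59185 × 0.45286 = 0.268 m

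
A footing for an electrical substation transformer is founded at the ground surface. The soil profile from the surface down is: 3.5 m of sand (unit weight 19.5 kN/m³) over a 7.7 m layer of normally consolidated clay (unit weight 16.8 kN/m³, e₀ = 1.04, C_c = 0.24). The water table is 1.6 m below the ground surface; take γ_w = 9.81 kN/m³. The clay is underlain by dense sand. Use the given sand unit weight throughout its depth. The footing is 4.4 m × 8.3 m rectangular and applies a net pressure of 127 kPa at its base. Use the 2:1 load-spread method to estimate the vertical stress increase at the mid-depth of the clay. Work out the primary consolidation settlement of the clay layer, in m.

Mid-depth of clay below the ground surface: z = 3.5 + 7.7/2 = 7.35 m.
Total vertical stress at mid-clay: σ_v = 19.5×3.5 + 16.8×3.85 = 132.93 kPa.
Pore pressure: u = 9.81×(7.35 − 1.6) = 56.408 kPa.
Initial effective stress: σ'_0 = σ_v − u = 132.93 − 56.408 = 76.522 kPa.
Stress increase at mid-clay by the 2:1 spreading method:
Δσ = qBL/((B+z)(L+z)) = 127×4.4×8.3/((4.4+7.35)(8.3+7.35)) = 25.222 kPa
Final effective stress: σ'_f = σ'_0 + Δσ = 76.522 + 25.222 = 101.74 kPa.
Normally consolidated clay, so the full stress increment lies on the virgin compression line:
S_c = C_c·H/(1+e₀)·log₁₀(σ'_f/σ'_0) = 0.24×7.7/(1+1.04)×log₁₀(101.74/76.522)
    = 0.90588 × 0.12371 = 0.1121 m

S_c ≈ 0.112 m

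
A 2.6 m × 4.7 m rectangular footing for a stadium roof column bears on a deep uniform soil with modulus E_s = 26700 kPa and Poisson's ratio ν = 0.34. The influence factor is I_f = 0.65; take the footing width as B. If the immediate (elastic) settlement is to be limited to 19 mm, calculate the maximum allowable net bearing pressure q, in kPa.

S_e = q·B·(1−ν²)/E_s · I_f  ⇒  q = S_e·E_s / (B·(1−ν²)·I_f).
q = 0.019 × 26700 / (2.6 × 0.8844 × 0.65) = 339.4 kPa

q ≈ 339 kPa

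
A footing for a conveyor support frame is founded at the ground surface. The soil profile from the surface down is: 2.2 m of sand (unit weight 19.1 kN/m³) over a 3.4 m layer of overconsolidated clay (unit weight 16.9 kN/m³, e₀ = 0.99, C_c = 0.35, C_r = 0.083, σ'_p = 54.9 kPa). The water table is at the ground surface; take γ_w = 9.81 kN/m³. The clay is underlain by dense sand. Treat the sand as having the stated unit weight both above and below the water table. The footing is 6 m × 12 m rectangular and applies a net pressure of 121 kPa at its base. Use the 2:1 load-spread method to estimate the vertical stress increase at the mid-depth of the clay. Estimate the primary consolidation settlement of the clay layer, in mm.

Mid-depth of clay below the ground surface: z = 2.2 + 3.4/2 = 3.9 m.
Total vertical stress at mid-clay: σ_v = 19.1×2.2 + 16.9×1.7 = 70.75 kPa.
Pore pressure: u = 9.81×(3.9 − 0) = 38.259 kPa.
Initial effective stress: σ'_0 = σ_v − u = 70.75 − 38.259 = 32.491 kPa.
Stress increase at mid-clay by the 2:1 spreading method:
Δσ = qBL/((B+z)(L+z)) = 121×6×12/((6+3.9)(12+3.9)) = 55.346 kPa
Final effective stress: σ'_f = 32.491 + 55.346 = 87.837 kPa.
σ'_f = 87.837 > σ'_p = 54.9 kPa, so the stress path crosses the preconsolidation pressure — recompression up to σ'_p, then virgin compression beyond:
S_c = H/(1+e₀)·[C_r·log₁₀(σ'_p/σ'_0) + C_c·log₁₀(σ'_f/σ'_p)]
    = 3.4/1.99 × [0.083×log₁₀(54.9/32.491) + 0.35×log₁₀(87.837/54.9)]
    = 1.7085 × [0.018908 + 0.071437] = 0.1544 m

S_c ≈ 154 mm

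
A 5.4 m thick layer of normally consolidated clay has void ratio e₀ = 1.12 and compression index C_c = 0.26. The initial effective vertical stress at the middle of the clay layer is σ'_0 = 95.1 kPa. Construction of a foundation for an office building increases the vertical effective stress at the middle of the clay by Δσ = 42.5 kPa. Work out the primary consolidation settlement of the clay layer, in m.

Final effective stress: σ'_f = σ'_0 + Δσ = 95.1 + 42.5 = 137.6 kPa.
Normally consolidated clay, so the full stress increment lies on the virgin compression line:
S_c = C_c·H/(1+e₀)·log₁₀(σ'_f/σ'_0) = 0.26×5.4/(1+1.12)×log₁₀(137.6/95.1)
    = 0.66226 × 0.16044 = 0.1063 m

S_c ≈ 0.106 m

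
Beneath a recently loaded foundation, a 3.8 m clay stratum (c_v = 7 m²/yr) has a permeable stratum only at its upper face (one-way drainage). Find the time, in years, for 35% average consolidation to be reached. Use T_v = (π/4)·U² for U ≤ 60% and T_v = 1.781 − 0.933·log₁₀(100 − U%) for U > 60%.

Drainage path length: H_d = H = 3.8 m (single drainage).
U ≤ 60%: T_v = (π/4)·U² = (π/4)×0.35² = 0.096211.
t = T_v·H_d²/c_v = 0.096211×3.8²/7 = 0.1985 years.

t ≈ 0.198 years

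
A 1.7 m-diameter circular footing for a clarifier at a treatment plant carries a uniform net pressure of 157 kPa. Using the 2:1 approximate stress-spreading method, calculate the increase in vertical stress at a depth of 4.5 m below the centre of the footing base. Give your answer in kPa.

Δσ_z ≈ 11.8 kPa

By the 2:1 method the load spreads at 1 horizontal : 2 vertical, so at depth z the loaded area has grown by z in each plan dimension:
Δσ ≈ qD²/(D+z)² = 157×1.7²/(1.7+4.5)² = 11.804 kPa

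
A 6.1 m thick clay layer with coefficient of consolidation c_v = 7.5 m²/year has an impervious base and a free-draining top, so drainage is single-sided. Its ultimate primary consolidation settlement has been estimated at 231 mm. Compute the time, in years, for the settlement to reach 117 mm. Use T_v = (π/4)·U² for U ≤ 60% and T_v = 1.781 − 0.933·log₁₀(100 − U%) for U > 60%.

Drainage path length: H_d = H = 6.1 m (single drainage).
U = S(t)/S_ult = 117/231 = 0.5065.
U ≤ 60%: T_v = (π/4)·U² = (π/4)×0.50649² = 0.20148.
t = T_v·H_d²/c_v = 0.20148×6.1²/7.5 = 0.9996 years.

t ≈ 1 years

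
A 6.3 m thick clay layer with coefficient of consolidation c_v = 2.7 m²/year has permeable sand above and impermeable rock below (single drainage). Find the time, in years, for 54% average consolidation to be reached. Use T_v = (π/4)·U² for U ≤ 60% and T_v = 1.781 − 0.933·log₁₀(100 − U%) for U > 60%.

t ≈ 3.37 years

Drainage path length: H_d = H = 6.3 m (single drainage).
U ≤ 60%: T_v = (π/4)·U² = (π/4)×0.54² = 0.22902.
t = T_v·H_d²/c_v = 0.22902×6.3²/2.7 = 3.367 years.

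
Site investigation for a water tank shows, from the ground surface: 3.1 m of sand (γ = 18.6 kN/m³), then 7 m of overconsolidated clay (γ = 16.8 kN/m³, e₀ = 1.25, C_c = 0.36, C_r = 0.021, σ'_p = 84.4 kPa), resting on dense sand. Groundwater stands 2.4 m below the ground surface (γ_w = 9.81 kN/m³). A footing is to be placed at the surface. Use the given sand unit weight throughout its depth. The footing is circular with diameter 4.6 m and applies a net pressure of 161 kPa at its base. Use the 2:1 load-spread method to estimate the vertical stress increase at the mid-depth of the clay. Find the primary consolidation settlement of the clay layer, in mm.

S_c ≈ 97.4 mm

Mid-depth of clay below the ground surface: z = 3.1 + 7/2 = 6.6 m.
Total vertical stress at mid-clay: σ_v = 18.6×3.1 + 16.8×3.5 = 116.46 kPa.
Pore pressure: u = 9.81×(6.6 − 2.4) = 41.202 kPa.
Initial effective stress: σ'_0 = σ_v − u = 116.46 − 41.202 = 75.258 kPa.
Stress increase at mid-clay by the 2:1 spreading method:
Δσ ≈ qD²/(D+z)² = 161×4.6²/(4.6+6.6)² = 27.158 kPa
Final effective stress: σ'_f = 75.258 + 27.158 = 102.42 kPa.
σ'_f = 102.42 > σ'_p = 84.4 kPa, so the stress path crosses the preconsolidation pressure — recompression up to σ'_p, then virgin compression beyond:
S_c = H/(1+e₀)·[C_r·log₁₀(σ'_p/σ'_0) + C_c·log₁₀(σ'_f/σ'_p)]
    = 7/2.25 × [0.021×log₁₀(84.4/75.258) + 0.36×log₁₀(102.42/84.4)]
    = 3.1111 × [0.0010456 + 0.030255] = 0.09738 m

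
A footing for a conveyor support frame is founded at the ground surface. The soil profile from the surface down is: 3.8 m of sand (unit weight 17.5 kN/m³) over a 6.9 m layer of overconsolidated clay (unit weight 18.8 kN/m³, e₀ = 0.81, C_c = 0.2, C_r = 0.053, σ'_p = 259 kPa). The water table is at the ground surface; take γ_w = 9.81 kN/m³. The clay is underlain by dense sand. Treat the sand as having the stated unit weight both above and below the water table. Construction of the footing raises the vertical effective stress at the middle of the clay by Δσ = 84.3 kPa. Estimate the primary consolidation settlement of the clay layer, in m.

S_c ≈ 0.0768 m

Mid-depth of clay below the ground surface: z = 3.8 + 6.9/2 = 7.25 m.
Total vertical stress at mid-clay: σ_v = 17.5×3.8 + 18.8×3.45 = 131.36 kPa.
Pore pressure: u = 9.81×(7.25 − 0) = 71.123 kPa.
Initial effective stress: σ'_0 = σ_v − u = 131.36 − 71.123 = 60.237 kPa.
Final effective stress: σ'_f = 60.237 + 84.3 = 144.54 kPa.
σ'_f = 144.54 ≤ σ'_p = 259 kPa, so the clay remains overconsolidated and only the recompression index applies:
S_c = C_r·H/(1+e₀)·log₁₀(σ'_f/σ'_0) = 0.053×6.9/1.81×log₁₀(144.54/60.237)
    = 0.20205 × 0.38012 = 0.0768 m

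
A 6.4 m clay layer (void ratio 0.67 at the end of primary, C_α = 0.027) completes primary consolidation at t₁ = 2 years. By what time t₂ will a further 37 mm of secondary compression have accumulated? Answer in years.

t₂ ≈ 4.56 years

S_s = C_α·H/(1+e_p)·log₁₀(t₂/t₁) ⇒ log₁₀(t₂/t₁) = S_s·(1+e_p)/(C_α·H).
log₁₀(t₂/t₁) = 0.037 × (1+0.67) / (0.027×6.4) = 0.3576
t₂ = t₁ × 10^0.3576 = 2 × 2.278 = 4.556 years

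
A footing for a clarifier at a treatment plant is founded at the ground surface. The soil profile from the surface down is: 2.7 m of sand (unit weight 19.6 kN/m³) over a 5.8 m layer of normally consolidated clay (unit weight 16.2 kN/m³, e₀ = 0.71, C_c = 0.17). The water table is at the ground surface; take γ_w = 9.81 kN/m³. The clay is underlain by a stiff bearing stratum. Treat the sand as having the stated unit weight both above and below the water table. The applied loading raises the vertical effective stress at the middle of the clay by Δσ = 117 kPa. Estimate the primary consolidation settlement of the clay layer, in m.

S_c ≈ 0.321 m

Mid-depth of clay below the ground surface: z = 2.7 + 5.8/2 = 5.6 m.
Total vertical stress at mid-clay: σ_v = 19.6×2.7 + 16.2×2.9 = 99.9 kPa.
Pore pressure: u = 9.81×(5.6 − 0) = 54.936 kPa.
Initial effective stress: σ'_0 = σ_v − u = 99.9 − 54.936 = 44.964 kPa.
Final effective stress: σ'_f = σ'_0 + Δσ = 44.964 + 117 = 161.96 kPa.
Normally consolidated clay, so the full stress increment lies on the virgin compression line:
S_c = C_c·H/(1+e₀)·log₁₀(σ'_f/σ'_0) = 0.17×5.8/(1+0.71)×log₁₀(161.96/44.964)
    = 0.57661 × 0.55654 = 0.3209 m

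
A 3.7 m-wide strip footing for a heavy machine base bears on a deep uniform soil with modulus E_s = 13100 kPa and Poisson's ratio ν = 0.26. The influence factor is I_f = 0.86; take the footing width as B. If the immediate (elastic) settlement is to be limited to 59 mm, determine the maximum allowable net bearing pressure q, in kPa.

S_e = q·B·(1−ν²)/E_s · I_f  ⇒  q = S_e·E_s / (B·(1−ν²)·I_f).
q = 0.059 × 13100 / (3.7 × 0.9324 × 0.86) = 260.5 kPa

q ≈ 261 kPa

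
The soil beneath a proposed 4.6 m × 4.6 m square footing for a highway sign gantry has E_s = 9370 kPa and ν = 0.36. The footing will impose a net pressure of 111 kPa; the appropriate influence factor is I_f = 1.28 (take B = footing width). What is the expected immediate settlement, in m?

Immediate (elastic) settlement: S_e = q·B·(1−ν²)/E_s · I_f.
S_e = 111 × 4.6 × (1 − 0.36²) / 9370 × 1.28
    = 111 × 4.6 × 0.8704 / 9370 × 1.28
    = 0.06071 m

S_e ≈ 0.0607 m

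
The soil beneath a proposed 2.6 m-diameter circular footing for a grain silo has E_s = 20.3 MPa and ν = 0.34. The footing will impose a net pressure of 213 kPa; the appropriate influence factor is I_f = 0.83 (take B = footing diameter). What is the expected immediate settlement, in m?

Immediate (elastic) settlement: S_e = q·B·(1−ν²)/E_s · I_f.
E_s = 20.3 MPa = 20300 kPa.
S_e = 213 × 2.6 × (1 − 0.34²) / 20300 × 0.83
    = 213 × 2.6 × 0.8844 / 20300 × 0.83
    = 0.02003 m

S_e ≈ 0.02 m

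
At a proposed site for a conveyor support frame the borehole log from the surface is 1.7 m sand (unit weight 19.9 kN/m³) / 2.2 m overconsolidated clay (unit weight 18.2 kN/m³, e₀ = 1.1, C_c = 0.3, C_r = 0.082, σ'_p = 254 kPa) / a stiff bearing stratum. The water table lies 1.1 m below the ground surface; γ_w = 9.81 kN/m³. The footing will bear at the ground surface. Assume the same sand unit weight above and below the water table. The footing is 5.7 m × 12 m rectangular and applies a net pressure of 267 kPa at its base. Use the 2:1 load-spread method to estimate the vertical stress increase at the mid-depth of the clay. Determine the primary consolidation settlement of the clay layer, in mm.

Mid-depth of clay below the ground surface: z = 1.7 + 2.2/2 = 2.8 m.
Total vertical stress at mid-clay: σ_v = 19.9×1.7 + 18.2×1.1 = 53.85 kPa.
Pore pressure: u = 9.81×(2.8 − 1.1) = 16.677 kPa.
Initial effective stress: σ'_0 = σ_v − u = 53.85 − 16.677 = 37.173 kPa.
Stress increase at mid-clay by the 2:1 spreading method:
Δσ = qBL/((B+z)(L+z)) = 267×5.7×12/((5.7+2.8)(12+2.8)) = 145.17 kPa
Final effective stress: σ'_f = 37.173 + 145.17 = 182.34 kPa.
σ'_f = 182.34 ≤ σ'_p = 254 kPa, so the clay remains overconsolidated and only the recompression index applies:
S_c = C_r·H/(1+e₀)·log₁₀(σ'_f/σ'_0) = 0.082×2.2/2.1×log₁₀(182.34/37.173)
    = 0.085903 × 0.69065 = 0.05933 m

S_c ≈ 59.3 mm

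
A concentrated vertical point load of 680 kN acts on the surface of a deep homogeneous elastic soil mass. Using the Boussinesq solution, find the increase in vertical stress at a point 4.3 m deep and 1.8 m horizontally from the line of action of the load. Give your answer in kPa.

Boussinesq vertical stress below a point load on an elastic half-space:
Δσ_z = 3P/(2πz²) · [1 + (r/z)²]^(−5/2)
r/z = 1.8/4.3 = 0.4186; [1+(r/z)²]^(−5/2) = 0.66787.
Δσ_z = 3×680/(2π×4.3²) × 0.66787 = 17.56 × 0.66787 = 11.73 kPa

Δσ_z ≈ 11.7 kPa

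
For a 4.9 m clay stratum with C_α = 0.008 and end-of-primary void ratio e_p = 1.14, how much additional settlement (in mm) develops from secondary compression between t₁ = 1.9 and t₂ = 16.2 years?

S_s ≈ 17 mm

Secondary compression: S_s = C_α·H/(1+e_p)·log₁₀(t₂/t₁)
S_s = 0.008×4.9/(1+1.14)×log₁₀(16.2/1.9)
    = 0.01832 × 0.9308 = 0.01705 m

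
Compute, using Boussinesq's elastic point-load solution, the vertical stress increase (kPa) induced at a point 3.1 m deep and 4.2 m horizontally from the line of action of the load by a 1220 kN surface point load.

Boussinesq vertical stress below a point load on an elastic half-space:
Δσ_z = 3P/(2πz²) · [1 + (r/z)²]^(−5/2)
r/z = 4.2/3.1 = 1.3548; [1+(r/z)²]^(−5/2) = 0.073857.
Δσ_z = 3×1220/(2π×3.1²) × 0.073857 = 60.615 × 0.073857 = 4.477 kPa

Δσ_z ≈ 4.48 kPa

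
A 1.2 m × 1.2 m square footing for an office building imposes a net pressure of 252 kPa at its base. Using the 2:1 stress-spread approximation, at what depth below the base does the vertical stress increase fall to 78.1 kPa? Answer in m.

2:1 spreading — at depth z the loaded area has grown by z in each plan dimension:
qB²/(B+z)² = Δσ_z ⇒ z = B(√(q/Δσ_z) − 1) = 1.2×(√(252/78.1) − 1) = 0.9555 m

z ≈ 0.956 m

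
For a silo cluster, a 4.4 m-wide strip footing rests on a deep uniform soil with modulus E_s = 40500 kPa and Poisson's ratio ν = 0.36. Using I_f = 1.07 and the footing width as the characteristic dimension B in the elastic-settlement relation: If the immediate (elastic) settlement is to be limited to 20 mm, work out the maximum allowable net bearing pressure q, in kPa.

q ≈ 198 kPa

S_e = q·B·(1−ν²)/E_s · I_f  ⇒  q = S_e·E_s / (B·(1−ν²)·I_f).
q = 0.02 × 40500 / (4.4 × 0.8704 × 1.07) = 197.7 kPa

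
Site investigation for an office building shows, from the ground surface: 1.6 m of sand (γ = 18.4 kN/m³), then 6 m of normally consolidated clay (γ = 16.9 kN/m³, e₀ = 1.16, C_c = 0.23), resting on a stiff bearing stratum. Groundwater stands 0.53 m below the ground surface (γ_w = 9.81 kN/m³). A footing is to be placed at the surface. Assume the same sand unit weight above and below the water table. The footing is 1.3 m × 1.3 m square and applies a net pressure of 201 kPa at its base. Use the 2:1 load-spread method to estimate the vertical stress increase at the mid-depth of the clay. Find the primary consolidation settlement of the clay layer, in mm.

S_c ≈ 60.3 mm

Mid-depth of clay below the ground surface: z = 1.6 + 6/2 = 4.6 m.
Total vertical stress at mid-clay: σ_v = 18.4×1.6 + 16.9×3 = 80.14 kPa.
Pore pressure: u = 9.81×(4.6 − 0.53) = 39.927 kPa.
Initial effective stress: σ'_0 = σ_v − u = 80.14 − 39.927 = 40.213 kPa.
Stress increase at mid-clay by the 2:1 spreading method:
Δσ = qBL/((B+z)(L+z)) = 201×1.3×1.3/((1.3+4.6)(1.3+4.6)) = 9.7584 kPa
Final effective stress: σ'_f = σ'_0 + Δσ = 40.213 + 9.7584 = 49.971 kPa.
Normally consolidated clay, so the full stress increment lies on the virgin compression line:
S_c = C_c·H/(1+e₀)·log₁₀(σ'_f/σ'_0) = 0.23×6/(1+1.16)×log₁₀(49.971/40.213)
    = 0.63889 × 0.094352 = 0.06028 m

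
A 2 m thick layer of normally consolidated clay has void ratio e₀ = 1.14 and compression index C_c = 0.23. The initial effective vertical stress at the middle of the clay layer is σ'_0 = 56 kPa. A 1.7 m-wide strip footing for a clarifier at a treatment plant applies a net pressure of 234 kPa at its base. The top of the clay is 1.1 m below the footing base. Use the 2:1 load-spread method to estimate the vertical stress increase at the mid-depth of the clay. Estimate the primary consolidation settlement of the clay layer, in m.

S_c ≈ 0.0984 m

Mid-depth of clay below the footing base: z = 1.1 + 2/2 = 2.1 m.
Stress increase at mid-clay by the 2:1 spreading method:
Δσ = qB/(B+z) = 234×1.7/(1.7+2.1) = 104.68 kPa
Final effective stress: σ'_f = σ'_0 + Δσ = 56 + 104.68 = 160.68 kPa.
Normally consolidated clay, so the full stress increment lies on the virgin compression line:
S_c = C_c·H/(1+e₀)·log₁₀(σ'_f/σ'_0) = 0.23×2/(1+1.14)×log₁₀(160.68/56)
    = 0.21495 × 0.45777 = 0.0984 m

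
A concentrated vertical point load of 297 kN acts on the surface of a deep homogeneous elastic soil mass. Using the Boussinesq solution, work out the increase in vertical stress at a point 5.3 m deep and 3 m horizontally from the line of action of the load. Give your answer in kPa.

Boussinesq vertical stress below a point load on an elastic half-space:
Δσ_z = 3P/(2πz²) · [1 + (r/z)²]^(−5/2)
r/z = 3/5.3 = 0.56604; [1+(r/z)²]^(−5/2) = 0.49916.
Δσ_z = 3×297/(2π×5.3²) × 0.49916 = 5.0483 × 0.49916 = 2.52 kPa

Δσ_z ≈ 2.52 kPa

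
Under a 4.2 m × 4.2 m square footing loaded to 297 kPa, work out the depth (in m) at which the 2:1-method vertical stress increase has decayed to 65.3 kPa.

z ≈ 4.76 m

2:1 spreading — at depth z the loaded area has grown by z in each plan dimension:
qB²/(B+z)² = Δσ_z ⇒ z = B(√(q/Δσ_z) − 1) = 4.2×(√(297/65.3) − 1) = 4.757 m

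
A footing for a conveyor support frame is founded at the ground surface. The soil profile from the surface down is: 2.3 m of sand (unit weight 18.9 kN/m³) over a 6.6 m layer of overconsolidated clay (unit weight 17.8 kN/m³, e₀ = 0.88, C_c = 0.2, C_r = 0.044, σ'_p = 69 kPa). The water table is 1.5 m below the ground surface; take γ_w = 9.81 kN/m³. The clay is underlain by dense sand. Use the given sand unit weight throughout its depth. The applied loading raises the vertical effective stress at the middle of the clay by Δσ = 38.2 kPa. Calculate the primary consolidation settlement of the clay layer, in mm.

S_c ≈ 121 mm

Mid-depth of clay below the ground surface: z = 2.3 + 6.6/2 = 5.6 m.
Total vertical stress at mid-clay: σ_v = 18.9×2.3 + 17.8×3.3 = 102.21 kPa.
Pore pressure: u = 9.81×(5.6 − 1.5) = 40.221 kPa.
Initial effective stress: σ'_0 = σ_v − u = 102.21 − 40.221 = 61.989 kPa.
Final effective stress: σ'_f = 61.989 + 38.2 = 100.19 kPa.
σ'_f = 100.19 > σ'_p = 69 kPa, so the stress path crosses the preconsolidation pressure — recompression up to σ'_p, then virgin compression beyond:
S_c = H/(1+e₀)·[C_r·log₁₀(σ'_p/σ'_0) + C_c·log₁₀(σ'_f/σ'_p)]
    = 6.6/1.88 × [0.044×log₁₀(69/61.989) + 0.2×log₁₀(100.19/69)]
    = 3.5106 × [0.0020475 + 0.032395] = 0.1209 m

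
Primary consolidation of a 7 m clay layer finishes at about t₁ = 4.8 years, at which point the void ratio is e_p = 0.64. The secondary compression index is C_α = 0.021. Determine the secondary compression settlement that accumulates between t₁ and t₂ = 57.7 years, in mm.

Secondary compression: S_s = C_α·H/(1+e_p)·log₁₀(t₂/t₁)
S_s = 0.021×7/(1+0.64)×log₁₀(57.7/4.8)
    = 0.08963 × 1.08 = 0.0968 m

S_s ≈ 96.8 mm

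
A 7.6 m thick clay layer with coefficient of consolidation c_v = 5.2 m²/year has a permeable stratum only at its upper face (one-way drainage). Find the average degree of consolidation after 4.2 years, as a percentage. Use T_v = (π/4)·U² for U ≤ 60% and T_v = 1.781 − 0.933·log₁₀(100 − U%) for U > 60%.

Drainage path length: H_d = H = 7.6 m (single drainage).
T_v = c_v·t/H_d² = 5.2×4.2/7.6² = 0.37812.
T_v = 0.37812 corresponds to the U > 60% branch:
U = 1 − 10^((1.781 − T_v)/0.933)/100 = 0.6811

U ≈ 68.1 %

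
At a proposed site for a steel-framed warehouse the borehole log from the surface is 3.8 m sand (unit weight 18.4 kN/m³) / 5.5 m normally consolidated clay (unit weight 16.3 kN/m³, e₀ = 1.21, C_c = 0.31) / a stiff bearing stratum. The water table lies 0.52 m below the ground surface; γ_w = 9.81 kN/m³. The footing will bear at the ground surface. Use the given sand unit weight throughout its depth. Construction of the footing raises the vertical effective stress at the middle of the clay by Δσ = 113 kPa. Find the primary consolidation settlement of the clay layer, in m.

S_c ≈ 0.372 m

Mid-depth of clay below the ground surface: z = 3.8 + 5.5/2 = 6.55 m.
Total vertical stress at mid-clay: σ_v = 18.4×3.8 + 16.3×2.75 = 114.74 kPa.
Pore pressure: u = 9.81×(6.55 − 0.52) = 59.154 kPa.
Initial effective stress: σ'_0 = σ_v − u = 114.74 − 59.154 = 55.586 kPa.
Final effective stress: σ'_f = σ'_0 + Δσ = 55.586 + 113 = 168.59 kPa.
Normally consolidated clay, so the full stress increment lies on the virgin compression line:
S_c = C_c·H/(1+e₀)·log₁₀(σ'_f/σ'_0) = 0.31×5.5/(1+1.21)×log₁₀(168.59/55.586)
    = 0.77149 × 0.48187 = 0.3718 m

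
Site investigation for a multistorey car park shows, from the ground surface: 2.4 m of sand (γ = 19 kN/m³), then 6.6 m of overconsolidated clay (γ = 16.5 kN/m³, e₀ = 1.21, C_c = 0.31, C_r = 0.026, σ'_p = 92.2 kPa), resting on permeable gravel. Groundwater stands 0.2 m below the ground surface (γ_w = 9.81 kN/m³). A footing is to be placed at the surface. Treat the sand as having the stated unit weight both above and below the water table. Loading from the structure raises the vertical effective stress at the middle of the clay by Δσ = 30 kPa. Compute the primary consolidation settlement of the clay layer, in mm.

S_c ≈ 16.9 mm

Mid-depth of clay below the ground surface: z = 2.4 + 6.6/2 = 5.7 m.
Total vertical stress at mid-clay: σ_v = 19×2.4 + 16.5×3.3 = 100.05 kPa.
Pore pressure: u = 9.81×(5.7 − 0.2) = 53.955 kPa.
Initial effective stress: σ'_0 = σ_v − u = 100.05 − 53.955 = 46.095 kPa.
Final effective stress: σ'_f = 46.095 + 30 = 76.095 kPa.
σ'_f = 76.095 ≤ σ'_p = 92.2 kPa, so the clay remains overconsolidated and only the recompression index applies:
S_c = C_r·H/(1+e₀)·log₁₀(σ'_f/σ'_0) = 0.026×6.6/2.21×log₁₀(76.095/46.095)
    = 0.077646 × 0.2177 = 0.0169 m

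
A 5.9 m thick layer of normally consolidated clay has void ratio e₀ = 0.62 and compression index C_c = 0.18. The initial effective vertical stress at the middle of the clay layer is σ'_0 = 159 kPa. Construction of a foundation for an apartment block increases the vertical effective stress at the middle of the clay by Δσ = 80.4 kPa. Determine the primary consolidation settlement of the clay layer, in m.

Final effective stress: σ'_f = σ'_0 + Δσ = 159 + 80.4 = 239.4 kPa.
Normally consolidated clay, so the full stress increment lies on the virgin compression line:
S_c = C_c·H/(1+e₀)·log₁₀(σ'_f/σ'_0) = 0.18×5.9/(1+0.62)×log₁₀(239.4/159)
    = 0.65556 × 0.17773 = 0.1165 m

S_c ≈ 0.117 m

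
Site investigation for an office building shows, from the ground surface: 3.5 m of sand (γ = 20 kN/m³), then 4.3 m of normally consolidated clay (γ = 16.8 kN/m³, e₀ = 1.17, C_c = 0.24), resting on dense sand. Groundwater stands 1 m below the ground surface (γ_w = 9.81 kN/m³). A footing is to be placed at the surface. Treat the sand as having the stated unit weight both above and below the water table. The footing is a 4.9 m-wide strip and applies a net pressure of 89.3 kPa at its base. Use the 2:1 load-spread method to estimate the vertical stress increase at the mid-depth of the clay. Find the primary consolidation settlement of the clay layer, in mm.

Mid-depth of clay below the ground surface: z = 3.5 + 4.3/2 = 5.65 m.
Total vertical stress at mid-clay: σ_v = 20×3.5 + 16.8×2.15 = 106.12 kPa.
Pore pressure: u = 9.81×(5.65 − 1) = 45.617 kPa.
Initial effective stress: σ'_0 = σ_v − u = 106.12 − 45.617 = 60.503 kPa.
Stress increase at mid-clay by the 2:1 spreading method:
Δσ = qB/(B+z) = 89.3×4.9/(4.9+5.65) = 41.476 kPa
Final effective stress: σ'_f = σ'_0 + Δσ = 60.503 + 41.476 = 101.98 kPa.
Normally consolidated clay, so the full stress increment lies on the virgin compression line:
S_c = C_c·H/(1+e₀)·log₁₀(σ'_f/σ'_0) = 0.24×4.3/(1+1.17)×log₁₀(101.98/60.503)
    = 0.47558 × 0.22674 = 0.1078 m

S_c ≈ 108 mm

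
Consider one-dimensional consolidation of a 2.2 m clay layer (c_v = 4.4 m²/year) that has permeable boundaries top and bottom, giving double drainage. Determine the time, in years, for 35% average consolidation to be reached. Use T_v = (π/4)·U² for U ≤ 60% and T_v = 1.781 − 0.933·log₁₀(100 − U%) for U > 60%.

Drainage path length: H_d = H/2 = 1.1 m (double drainage).
U ≤ 60%: T_v = (π/4)·U² = (π/4)×0.35² = 0.096211.
t = T_v·H_d²/c_v = 0.096211×1.1²/4.4 = 0.02646 years.

t ≈ 0.0265 years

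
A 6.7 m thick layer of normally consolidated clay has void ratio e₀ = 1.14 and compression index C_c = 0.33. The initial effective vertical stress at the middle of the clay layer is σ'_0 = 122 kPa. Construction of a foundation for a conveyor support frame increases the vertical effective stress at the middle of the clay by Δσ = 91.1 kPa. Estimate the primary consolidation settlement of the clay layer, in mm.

Final effective stress: σ'_f = σ'_0 + Δσ = 122 + 91.1 = 213.1 kPa.
Normally consolidated clay, so the full stress increment lies on the virgin compression line:
S_c = C_c·H/(1+e₀)·log₁₀(σ'_f/σ'_0) = 0.33×6.7/(1+1.14)×log₁₀(213.1/122)
    = 1.0332 × 0.24222 = 0.2503 m

S_c ≈ 250 mm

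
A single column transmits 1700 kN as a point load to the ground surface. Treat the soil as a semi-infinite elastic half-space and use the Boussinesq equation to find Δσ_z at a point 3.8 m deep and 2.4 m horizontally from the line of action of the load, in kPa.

Δσ_z ≈ 24.3 kPa

Boussinesq vertical stress below a point load on an elastic half-space:
Δσ_z = 3P/(2πz²) · [1 + (r/z)²]^(−5/2)
r/z = 2.4/3.8 = 0.63158; [1+(r/z)²]^(−5/2) = 0.43206.
Δσ_z = 3×1700/(2π×3.8²) × 0.43206 = 56.211 × 0.43206 = 24.29 kPa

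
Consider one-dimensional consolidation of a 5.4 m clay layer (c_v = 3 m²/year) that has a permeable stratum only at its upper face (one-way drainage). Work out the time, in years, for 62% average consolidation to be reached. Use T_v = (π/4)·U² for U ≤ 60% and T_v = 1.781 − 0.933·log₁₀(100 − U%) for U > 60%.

t ≈ 2.98 years

Drainage path length: H_d = H = 5.4 m (single drainage).
U > 60%: T_v = 1.781 − 0.933·log₁₀(100 − 62) = 0.30706.
t = T_v·H_d²/c_v = 0.30706×5.4²/3 = 2.985 years.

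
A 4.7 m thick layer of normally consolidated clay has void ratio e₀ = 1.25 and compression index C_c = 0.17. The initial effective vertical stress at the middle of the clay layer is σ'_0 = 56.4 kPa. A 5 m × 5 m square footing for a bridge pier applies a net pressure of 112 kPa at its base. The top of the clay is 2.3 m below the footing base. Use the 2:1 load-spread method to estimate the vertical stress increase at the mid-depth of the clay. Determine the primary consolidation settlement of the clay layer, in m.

S_c ≈ 0.0659 m

Mid-depth of clay below the footing base: z = 2.3 + 4.7/2 = 4.65 m.
Stress increase at mid-clay by the 2:1 spreading method:
Δσ = qBL/((B+z)(L+z)) = 112×5×5/((5+4.65)(5+4.65)) = 30.068 kPa
Final effective stress: σ'_f = σ'_0 + Δσ = 56.4 + 30.068 = 86.468 kPa.
Normally consolidated clay, so the full stress increment lies on the virgin compression line:
S_c = C_c·H/(1+e₀)·log₁₀(σ'_f/σ'_0) = 0.17×4.7/(1+1.25)×log₁₀(86.468/56.4)
    = 0.35511 × 0.18558 = 0.0659 m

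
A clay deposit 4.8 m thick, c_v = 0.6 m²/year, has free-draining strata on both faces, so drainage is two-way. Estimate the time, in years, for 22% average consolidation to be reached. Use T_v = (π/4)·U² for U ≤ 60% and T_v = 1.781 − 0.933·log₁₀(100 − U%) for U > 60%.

t ≈ 0.365 years

Drainage path length: H_d = H/2 = 2.4 m (double drainage).
U ≤ 60%: T_v = (π/4)·U² = (π/4)×0.22² = 0.038013.
t = T_v·H_d²/c_v = 0.038013×2.4²/0.6 = 0.3649 years.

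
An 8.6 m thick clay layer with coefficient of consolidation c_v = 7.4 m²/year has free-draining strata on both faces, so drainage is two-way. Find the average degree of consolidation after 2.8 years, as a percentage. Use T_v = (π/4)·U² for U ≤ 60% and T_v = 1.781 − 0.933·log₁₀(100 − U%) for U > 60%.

U ≈ 94.9 %

Drainage path length: H_d = H/2 = 4.3 m (double drainage).
T_v = c_v·t/H_d² = 7.4×2.8/4.3² = 1.1206.
T_v = 1.1206 corresponds to the U > 60% branch:
U = 1 − 10^((1.781 − T_v)/0.933)/100 = 0.949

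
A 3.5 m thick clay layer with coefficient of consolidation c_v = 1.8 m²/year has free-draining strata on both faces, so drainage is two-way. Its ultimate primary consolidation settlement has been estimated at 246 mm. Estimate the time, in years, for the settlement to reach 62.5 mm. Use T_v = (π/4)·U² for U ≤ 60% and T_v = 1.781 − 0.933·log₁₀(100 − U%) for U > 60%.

t ≈ 0.0863 years

Drainage path length: H_d = H/2 = 1.75 m (double drainage).
U = S(t)/S_ult = 62.5/246 = 0.2541.
U ≤ 60%: T_v = (π/4)·U² = (π/4)×0.25407² = 0.050697.
t = T_v·H_d²/c_v = 0.050697×1.75²/1.8 = 0.08626 years.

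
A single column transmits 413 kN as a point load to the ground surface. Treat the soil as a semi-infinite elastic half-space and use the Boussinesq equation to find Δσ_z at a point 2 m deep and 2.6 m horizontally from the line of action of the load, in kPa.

Δσ_z ≈ 4.15 kPa

Boussinesq vertical stress below a point load on an elastic half-space:
Δσ_z = 3P/(2πz²) · [1 + (r/z)²]^(−5/2)
r/z = 2.6/2 = 1.3; [1+(r/z)²]^(−5/2) = 0.08426.
Δσ_z = 3×413/(2π×2²) × 0.08426 = 49.298 × 0.08426 = 4.154 kPa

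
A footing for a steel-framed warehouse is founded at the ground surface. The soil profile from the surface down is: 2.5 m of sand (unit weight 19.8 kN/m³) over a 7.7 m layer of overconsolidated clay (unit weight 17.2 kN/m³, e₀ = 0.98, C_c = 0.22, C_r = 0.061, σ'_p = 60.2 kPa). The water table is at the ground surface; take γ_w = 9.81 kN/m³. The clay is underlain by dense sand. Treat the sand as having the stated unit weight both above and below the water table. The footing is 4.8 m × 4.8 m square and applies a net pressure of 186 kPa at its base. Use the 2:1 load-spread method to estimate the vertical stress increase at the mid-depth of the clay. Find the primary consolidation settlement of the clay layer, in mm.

S_c ≈ 153 mm

Mid-depth of clay below the ground surface: z = 2.5 + 7.7/2 = 6.35 m.
Total vertical stress at mid-clay: σ_v = 19.8×2.5 + 17.2×3.85 = 115.72 kPa.
Pore pressure: u = 9.81×(6.35 − 0) = 62.294 kPa.
Initial effective stress: σ'_0 = σ_v − u = 115.72 − 62.294 = 53.426 kPa.
Stress increase at mid-clay by the 2:1 spreading method:
Δσ = qBL/((B+z)(L+z)) = 186×4.8×4.8/((4.8+6.35)(4.8+6.35)) = 34.47 kPa
Final effective stress: σ'_f = 53.426 + 34.47 = 87.896 kPa.
σ'_f = 87.896 > σ'_p = 60.2 kPa, so the stress path crosses the preconsolidation pressure — recompression up to σ'_p, then virgin compression beyond:
S_c = H/(1+e₀)·[C_r·log₁₀(σ'_p/σ'_0) + C_c·log₁₀(σ'_f/σ'_p)]
    = 7.7/1.98 × [0.061×log₁₀(60.2/53.426) + 0.22×log₁₀(87.896/60.2)]
    = 3.8889 × [0.0031625 + 0.036162] = 0.1529 m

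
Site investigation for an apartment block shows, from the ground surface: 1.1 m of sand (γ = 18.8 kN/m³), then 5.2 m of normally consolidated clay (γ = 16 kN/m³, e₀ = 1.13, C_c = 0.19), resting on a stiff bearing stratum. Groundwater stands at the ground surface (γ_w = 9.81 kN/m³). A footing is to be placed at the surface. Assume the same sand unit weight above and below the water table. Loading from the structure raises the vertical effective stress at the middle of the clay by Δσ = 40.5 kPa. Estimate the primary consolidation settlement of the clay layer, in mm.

Mid-depth of clay below the ground surface: z = 1.1 + 5.2/2 = 3.7 m.
Total vertical stress at mid-clay: σ_v = 18.8×1.1 + 16×2.6 = 62.28 kPa.
Pore pressure: u = 9.81×(3.7 − 0) = 36.297 kPa.
Initial effective stress: σ'_0 = σ_v − u = 62.28 − 36.297 = 25.983 kPa.
Final effective stress: σ'_f = σ'_0 + Δσ = 25.983 + 40.5 = 66.483 kPa.
Normally consolidated clay, so the full stress increment lies on the virgin compression line:
S_c = C_c·H/(1+e₀)·log₁₀(σ'_f/σ'_0) = 0.19×5.2/(1+1.13)×log₁₀(66.483/25.983)
    = 0.46385 × 0.40802 = 0.1893 m

S_c ≈ 189 mm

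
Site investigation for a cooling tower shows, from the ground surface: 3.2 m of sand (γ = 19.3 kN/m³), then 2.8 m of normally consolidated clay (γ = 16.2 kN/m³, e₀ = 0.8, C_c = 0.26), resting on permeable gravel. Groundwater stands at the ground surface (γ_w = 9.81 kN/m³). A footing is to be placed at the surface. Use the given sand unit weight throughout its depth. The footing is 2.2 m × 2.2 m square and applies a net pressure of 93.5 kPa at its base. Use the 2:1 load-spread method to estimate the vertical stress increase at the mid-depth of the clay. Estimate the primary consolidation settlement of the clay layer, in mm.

S_c ≈ 39 mm

Mid-depth of clay below the ground surface: z = 3.2 + 2.8/2 = 4.6 m.
Total vertical stress at mid-clay: σ_v = 19.3×3.2 + 16.2×1.4 = 84.44 kPa.
Pore pressure: u = 9.81×(4.6 − 0) = 45.126 kPa.
Initial effective stress: σ'_0 = σ_v − u = 84.44 − 45.126 = 39.314 kPa.
Stress increase at mid-clay by the 2:1 spreading method:
Δσ = qBL/((B+z)(L+z)) = 93.5×2.2×2.2/((2.2+4.6)(2.2+4.6)) = 9.7868 kPa
Final effective stress: σ'_f = σ'_0 + Δσ = 39.314 + 9.7868 = 49.101 kPa.
Normally consolidated clay, so the full stress increment lies on the virgin compression line:
S_c = C_c·H/(1+e₀)·log₁₀(σ'_f/σ'_0) = 0.26×2.8/(1+0.8)×log₁₀(49.101/39.314)
    = 0.40444 × 0.096543 = 0.03905 m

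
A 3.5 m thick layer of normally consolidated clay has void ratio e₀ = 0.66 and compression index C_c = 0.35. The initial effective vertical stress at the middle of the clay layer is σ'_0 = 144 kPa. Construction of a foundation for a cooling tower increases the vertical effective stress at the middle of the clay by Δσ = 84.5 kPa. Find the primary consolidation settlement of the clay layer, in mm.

S_c ≈ 148 mm

Final effective stress: σ'_f = σ'_0 + Δσ = 144 + 84.5 = 228.5 kPa.
Normally consolidated clay, so the full stress increment lies on the virgin compression line:
S_c = C_c·H/(1+e₀)·log₁₀(σ'_f/σ'_0) = 0.35×3.5/(1+0.66)×log₁₀(228.5/144)
    = 0.73795 × 0.20052 = 0.148 m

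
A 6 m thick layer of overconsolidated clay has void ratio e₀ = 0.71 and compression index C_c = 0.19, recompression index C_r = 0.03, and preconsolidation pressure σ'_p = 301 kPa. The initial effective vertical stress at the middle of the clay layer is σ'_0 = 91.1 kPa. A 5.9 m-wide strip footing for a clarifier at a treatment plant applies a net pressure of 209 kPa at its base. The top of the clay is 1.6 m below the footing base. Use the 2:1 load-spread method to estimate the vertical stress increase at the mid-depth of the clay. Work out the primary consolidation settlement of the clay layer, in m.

S_c ≈ 0.0379 m

Mid-depth of clay below the footing base: z = 1.6 + 6/2 = 4.6 m.
Stress increase at mid-clay by the 2:1 spreading method:
Δσ = qB/(B+z) = 209×5.9/(5.9+4.6) = 117.44 kPa
Final effective stress: σ'_f = 91.1 + 117.44 = 208.54 kPa.
σ'_f = 208.54 ≤ σ'_p = 301 kPa, so the clay remains overconsolidated and only the recompression index applies:
S_c = C_r·H/(1+e₀)·log₁₀(σ'_f/σ'_0) = 0.03×6/1.71×log₁₀(208.54/91.1)
    = 0.10526 × 0.35967 = 0.03786 m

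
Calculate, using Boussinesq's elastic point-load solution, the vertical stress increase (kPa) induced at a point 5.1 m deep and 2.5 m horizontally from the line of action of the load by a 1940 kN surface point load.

Δσ_z ≈ 20.8 kPa

Boussinesq vertical stress below a point load on an elastic half-space:
Δσ_z = 3P/(2πz²) · [1 + (r/z)²]^(−5/2)
r/z = 2.5/5.1 = 0.4902; [1+(r/z)²]^(−5/2) = 0.5837.
Δσ_z = 3×1940/(2π×5.1²) × 0.5837 = 35.613 × 0.5837 = 20.79 kPa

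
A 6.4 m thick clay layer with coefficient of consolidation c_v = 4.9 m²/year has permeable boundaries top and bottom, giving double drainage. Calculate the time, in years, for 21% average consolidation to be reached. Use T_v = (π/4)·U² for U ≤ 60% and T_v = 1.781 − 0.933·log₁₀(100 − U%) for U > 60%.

Drainage path length: H_d = H/2 = 3.2 m (double drainage).
U ≤ 60%: T_v = (π/4)·U² = (π/4)×0.21² = 0.034636.
t = T_v·H_d²/c_v = 0.034636×3.2²/4.9 = 0.07238 years.

t ≈ 0.0724 years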